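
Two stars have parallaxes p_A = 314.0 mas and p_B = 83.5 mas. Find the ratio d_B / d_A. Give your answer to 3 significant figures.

Since d = 1/p, d_B/d_A = p_A/p_B.
= 314.0 / 83.5 = 3.7605.

3.76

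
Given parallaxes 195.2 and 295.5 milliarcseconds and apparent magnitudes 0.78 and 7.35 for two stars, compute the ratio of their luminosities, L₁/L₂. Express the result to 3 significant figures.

L₁/L₂ = 973

d₁ = 1/p₁ = 1/0.1952″ = 5.123 pc; d₂ = 1/p₂ = 1/0.2955″ = 3.3841 pc.
M₁ = m₁ − 5 log₁₀ d₁ + 5 = 0.78 − 3.5476 + 5 = 2.2324.
M₂ = 7.35 − 2.6472 + 5 = 9.7028.
L₁/L₂ = 10^(0.4(M₂ − M₁)) = 10^(0.4 × 7.4704) = 10^2.98816 = 973.11.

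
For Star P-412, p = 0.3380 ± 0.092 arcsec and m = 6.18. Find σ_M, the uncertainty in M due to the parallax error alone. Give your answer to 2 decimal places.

σ_M = 0.59 mag

M = m − 5 log₁₀ d + 5 = m + 5 log₁₀ p + 5, so ∂M/∂p = 5/(p ln 10).
σ_M = (5/ln 10) · (σ_p/p) = 2.1715 × 0.092/0.3380 = 2.1715 × 0.27219 = 0.59106.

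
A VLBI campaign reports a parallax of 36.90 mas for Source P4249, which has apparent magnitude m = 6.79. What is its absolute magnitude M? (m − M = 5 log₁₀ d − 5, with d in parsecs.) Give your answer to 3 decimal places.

d = 1/p = 1/0.03690″ = 27.1 pc.
m − M = 5 log₁₀(27.1) − 5 = 7.1648 − 5 = 2.1648.
M = m − (m − M) = 6.79 − 2.1648 = 4.625.

M = 4.625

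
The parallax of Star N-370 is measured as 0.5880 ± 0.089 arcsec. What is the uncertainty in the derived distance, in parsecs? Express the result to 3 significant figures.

d = 1/p, so σ_d = σ_p / p².
σ_d = 0.0890 / (0.5880)² = 0.0890 / 0.34574 = 0.25742 pc.

0.257 pc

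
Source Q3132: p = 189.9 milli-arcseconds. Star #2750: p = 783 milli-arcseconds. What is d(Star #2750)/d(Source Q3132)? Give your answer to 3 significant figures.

Since d = 1/p, d_B/d_A = p_A/p_B.
= 189.9 / 783 = 0.24253.

0.243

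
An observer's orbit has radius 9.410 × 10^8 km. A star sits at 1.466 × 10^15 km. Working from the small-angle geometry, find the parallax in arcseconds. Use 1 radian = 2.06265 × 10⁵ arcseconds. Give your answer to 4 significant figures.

θ ≈ B/d = (9.410 × 10^8) / (1.466 × 10^15) = 6.4188 × 10^-7 rad.
In arcseconds: 6.4188 × 10^-7 × 206265 = 0.1324″.

0.1324 arcsec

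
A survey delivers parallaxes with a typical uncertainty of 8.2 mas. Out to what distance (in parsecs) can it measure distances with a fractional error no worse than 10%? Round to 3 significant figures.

12.2 pc

σ_d/d = σ_p/p, so the condition is σ_p/p ≤ 0.10, i.e. p ≥ σ_p/0.10.
p_min = 8.2/0.10 = 82 mas = 0.082 arcsec.
d_max = 1/p_min = 1/0.082 = 12.195 pc.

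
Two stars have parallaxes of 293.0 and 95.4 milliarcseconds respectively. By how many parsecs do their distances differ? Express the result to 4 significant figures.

7.069 pc

d_A = 1/0.2930″ = 3.413 pc; d_B = 1/0.09540″ = 10.482 pc.
|d_B − d_A| = |10.482 − 3.413| = 7.069 pc.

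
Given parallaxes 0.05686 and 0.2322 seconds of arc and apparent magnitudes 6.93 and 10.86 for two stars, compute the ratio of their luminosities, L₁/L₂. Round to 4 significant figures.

L₁/L₂ = 622.5

d₁ = 1/p₁ = 1/0.05686″ = 17.587 pc; d₂ = 1/p₂ = 1/0.2322″ = 4.3066 pc.
M₁ = m₁ − 5 log₁₀ d₁ + 5 = 6.93 − 6.2260 + 5 = 5.7040.
M₂ = 10.86 − 3.1707 + 5 = 12.6893.
L₁/L₂ = 10^(0.4(M₂ − M₁)) = 10^(0.4 × 6.9853) = 10^2.79412 = 622.47.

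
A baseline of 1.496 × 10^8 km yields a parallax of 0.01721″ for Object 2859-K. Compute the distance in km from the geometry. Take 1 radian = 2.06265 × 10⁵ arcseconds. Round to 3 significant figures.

1.79 × 10^15 km

θ = 0.01721″ = 0.01721/206265 = 8.3436 × 10^-8 rad.
d = B/θ = (1.496 × 10^8) / (8.3436 × 10^-8) = 1.7930 × 10^15 km.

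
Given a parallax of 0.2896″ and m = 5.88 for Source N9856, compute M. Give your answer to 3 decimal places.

M = 8.189

d = 1/p = 1/0.2896″ = 3.453 pc.
m − M = 5 log₁₀(3.453) − 5 = 2.6910 − 5 = -2.3090.
M = m − (m − M) = 5.88 − (-2.3090) = 8.189.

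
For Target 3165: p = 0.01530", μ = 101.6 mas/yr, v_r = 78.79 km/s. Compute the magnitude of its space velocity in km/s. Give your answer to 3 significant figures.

d = 1/p = 1/0.01530″ = 65.359 pc.
μ = 101.6 mas/yr = 0.1016 ″/yr.
v_t = 4.740 μ d = 4.740 × 0.1016 × 65.359 = 31.476 km/s.
v = √(v_r² + v_t²) = √(78.79² + 31.476²) = √7198.6 = 84.845 km/s.

84.8 km/s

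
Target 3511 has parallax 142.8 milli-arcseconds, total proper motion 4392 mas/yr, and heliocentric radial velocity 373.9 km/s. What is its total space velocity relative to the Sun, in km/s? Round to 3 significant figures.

d = 1/p = 1/0.1428″ = 7.0028 pc.
μ = 4392 mas/yr = 4.392 ″/yr.
v_t = 4.740 μ d = 4.740 × 4.392 × 7.0028 = 145.78 km/s.
v = √(v_r² + v_t²) = √(373.9² + 145.78²) = √161053 = 401.31 km/s.

401 km/s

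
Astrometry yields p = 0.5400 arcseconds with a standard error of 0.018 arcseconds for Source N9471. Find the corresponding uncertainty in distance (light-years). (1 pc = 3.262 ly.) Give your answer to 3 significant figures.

d = 1/p, so σ_d = σ_p / p².
σ_d = 0.0180 / (0.5400)² = 0.0180 / 0.2916 = 0.061728 pc = 0.061728 × 3.262 ly = 0.20136 ly.

0.201 ly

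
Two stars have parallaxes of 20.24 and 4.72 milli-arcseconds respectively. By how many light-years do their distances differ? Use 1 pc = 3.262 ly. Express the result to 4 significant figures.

529.9 ly

d_A = 1/0.02024″ = 49.407 pc; d_B = 1/0.004720″ = 211.86 pc.
|d_B − d_A| = |211.86 − 49.407| = 162.45 pc = 162.45 × 3.262 ly = 529.91 ly.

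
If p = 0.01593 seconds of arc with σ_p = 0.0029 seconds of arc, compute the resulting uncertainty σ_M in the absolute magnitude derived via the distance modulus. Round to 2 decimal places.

M = m − 5 log₁₀ d + 5 = m + 5 log₁₀ p + 5, so ∂M/∂p = 5/(p ln 10).
σ_M = (5/ln 10) · (σ_p/p) = 2.1715 × 0.0029/0.01593 = 2.1715 × 0.18205 = 0.39532.

σ_M = 0.40 mag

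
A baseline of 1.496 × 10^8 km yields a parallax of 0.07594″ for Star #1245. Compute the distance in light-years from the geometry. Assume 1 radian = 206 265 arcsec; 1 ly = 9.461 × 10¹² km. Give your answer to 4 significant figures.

42.95 ly

θ = 0.07594″ = 0.07594/206265 = 3.6817 × 10^-7 rad.
d = B/θ = (1.496 × 10^8) / (3.6817 × 10^-7) = 4.0633 × 10^14 km = (4.0633 × 10^14) / (9.461 × 10^12) ly = 42.948 ly.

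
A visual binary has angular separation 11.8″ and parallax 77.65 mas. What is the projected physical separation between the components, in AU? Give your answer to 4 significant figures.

d = 1/p = 1/0.07765″ = 12.878 pc.
At distance d (pc), an angle of θ arcsec spans θ·d AU: s = 11.8 × 12.878 = 151.96 AU.

152.0 AU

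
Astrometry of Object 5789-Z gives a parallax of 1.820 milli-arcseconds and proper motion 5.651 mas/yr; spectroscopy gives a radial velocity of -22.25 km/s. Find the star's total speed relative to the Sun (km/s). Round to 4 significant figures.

d = 1/p = 1/0.001820″ = 549.45 pc.
μ = 5.651 mas/yr = 0.005651 ″/yr.
v_t = 4.740 μ d = 4.740 × 0.005651 × 549.45 = 14.717 km/s.
v = √(v_r² + v_t²) = √((-22.25)² + 14.717²) = √711.653 = 26.677 km/s.

26.68 km/s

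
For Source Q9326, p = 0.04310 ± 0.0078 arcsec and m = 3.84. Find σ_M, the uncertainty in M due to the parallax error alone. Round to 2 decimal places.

M = m − 5 log₁₀ d + 5 = m + 5 log₁₀ p + 5, so ∂M/∂p = 5/(p ln 10).
σ_M = (5/ln 10) · (σ_p/p) = 2.1715 × 0.0078/0.04310 = 2.1715 × 0.18097 = 0.39298.

σ_M = 0.39 mag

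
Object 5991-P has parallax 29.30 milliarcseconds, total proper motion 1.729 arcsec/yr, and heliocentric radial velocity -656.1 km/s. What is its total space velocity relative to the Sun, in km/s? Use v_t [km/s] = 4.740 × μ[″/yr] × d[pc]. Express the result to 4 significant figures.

713.2 km/s

d = 1/p = 1/0.02930″ = 34.13 pc.
v_t = 4.740 μ d = 4.740 × 1.729 × 34.13 = 279.71 km/s.
v = √(v_r² + v_t²) = √((-656.1)² + 279.71²) = √508705 = 713.24 km/s.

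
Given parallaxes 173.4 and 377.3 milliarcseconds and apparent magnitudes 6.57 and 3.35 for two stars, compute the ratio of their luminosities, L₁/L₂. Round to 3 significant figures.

d₁ = 1/p₁ = 1/0.1734″ = 5.767 pc; d₂ = 1/p₂ = 1/0.3773″ = 2.6504 pc.
M₁ = m₁ − 5 log₁₀ d₁ + 5 = 6.57 − 3.8047 + 5 = 7.7653.
M₂ = 3.35 − 2.1166 + 5 = 6.2334.
L₁/L₂ = 10^(0.4(M₂ − M₁)) = 10^(0.4 × (-1.5319)) = 10^(-0.61276) = 0.24392.

L₁/L₂ = 0.244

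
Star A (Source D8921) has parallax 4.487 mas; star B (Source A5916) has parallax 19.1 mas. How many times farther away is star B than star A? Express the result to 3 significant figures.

0.235

Since d = 1/p, d_B/d_A = p_A/p_B.
= 4.487 / 19.1 = 0.23492.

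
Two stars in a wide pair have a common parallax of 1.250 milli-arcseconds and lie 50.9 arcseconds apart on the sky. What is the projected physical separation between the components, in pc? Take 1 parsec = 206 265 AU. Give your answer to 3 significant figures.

d = 1/p = 1/0.001250″ = 800 pc.
At distance d (pc), an angle of θ arcsec spans θ·d AU: s = 50.9 × 800 = 40720 AU.
= 40720 / 206265 = 0.19742 pc.

0.197 pc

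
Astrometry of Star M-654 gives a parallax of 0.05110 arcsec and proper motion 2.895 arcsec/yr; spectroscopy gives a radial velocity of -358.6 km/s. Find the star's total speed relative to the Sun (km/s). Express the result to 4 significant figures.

448.0 km/s

d = 1/p = 1/0.05110″ = 19.569 pc.
v_t = 4.740 μ d = 4.740 × 2.895 × 19.569 = 268.53 km/s.
v = √(v_r² + v_t²) = √((-358.6)² + 268.53²) = √200702 = 448 km/s.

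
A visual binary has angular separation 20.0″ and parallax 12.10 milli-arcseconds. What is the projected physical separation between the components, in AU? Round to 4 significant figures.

d = 1/p = 1/0.01210″ = 82.645 pc.
At distance d (pc), an angle of θ arcsec spans θ·d AU: s = 20.0 × 82.645 = 1652.9 AU.

1653 AU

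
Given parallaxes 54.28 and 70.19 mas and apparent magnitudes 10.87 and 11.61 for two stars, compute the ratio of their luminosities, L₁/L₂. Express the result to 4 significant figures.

L₁/L₂ = 3.306

d₁ = 1/p₁ = 1/0.05428″ = 18.423 pc; d₂ = 1/p₂ = 1/0.07019″ = 14.247 pc.
M₁ = m₁ − 5 log₁₀ d₁ + 5 = 10.87 − 6.3268 + 5 = 9.5432.
M₂ = 11.61 − 5.7686 + 5 = 10.8414.
L₁/L₂ = 10^(0.4(M₂ − M₁)) = 10^(0.4 × 1.2982) = 10^0.51928 = 3.3058.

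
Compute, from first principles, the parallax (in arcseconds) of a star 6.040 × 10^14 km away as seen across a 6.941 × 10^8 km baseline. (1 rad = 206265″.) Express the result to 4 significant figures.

θ ≈ B/d = (6.941 × 10^8) / (6.040 × 10^14) = 1.1492 × 10^-6 rad.
In arcseconds: 1.1492 × 10^-6 × 206265 = 0.23704″.

0.2370 arcsec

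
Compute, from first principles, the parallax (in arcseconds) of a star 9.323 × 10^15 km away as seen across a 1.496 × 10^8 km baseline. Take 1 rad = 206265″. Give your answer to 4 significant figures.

θ ≈ B/d = (1.496 × 10^8) / (9.323 × 10^15) = 1.6046 × 10^-8 rad.
In arcseconds: 1.6046 × 10^-8 × 206265 = 0.0033097″.

0.003310 arcsec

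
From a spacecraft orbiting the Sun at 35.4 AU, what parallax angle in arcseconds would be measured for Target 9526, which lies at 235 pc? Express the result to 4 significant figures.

p (arcsec) = B (AU) / d (pc).
p = 35.4 / 235 = 0.15064 arcsec.

0.1506 arcsec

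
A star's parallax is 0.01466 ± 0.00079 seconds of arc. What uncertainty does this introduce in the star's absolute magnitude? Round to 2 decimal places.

σ_M = 0.12 mag

M = m − 5 log₁₀ d + 5 = m + 5 log₁₀ p + 5, so ∂M/∂p = 5/(p ln 10).
σ_M = (5/ln 10) · (σ_p/p) = 2.1715 × 0.00079/0.01466 = 2.1715 × 0.053888 = 0.11702.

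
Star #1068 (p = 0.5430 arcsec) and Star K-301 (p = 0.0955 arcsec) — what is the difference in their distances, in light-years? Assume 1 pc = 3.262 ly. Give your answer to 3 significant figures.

28.1 ly

d_A = 1/0.5430″ = 1.8416 pc; d_B = 1/0.09550″ = 10.471 pc.
|d_B − d_A| = |10.471 − 1.8416| = 8.6294 pc = 8.6294 × 3.262 ly = 28.149 ly.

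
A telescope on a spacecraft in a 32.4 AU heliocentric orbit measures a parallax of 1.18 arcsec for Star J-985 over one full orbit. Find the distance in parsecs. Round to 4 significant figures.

With baseline B (in AU) and parallax p (in arcsec), d = B/p parsecs.
d = 32.4 / 1.18 = 27.458 pc.

27.46 pc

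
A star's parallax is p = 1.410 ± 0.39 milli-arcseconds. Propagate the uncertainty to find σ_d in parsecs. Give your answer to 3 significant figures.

196 pc

d = 1/p, so σ_d = σ_p / p².
σ_d = 0.000390 / (0.001410)² = 0.000390 / 0.0000019881 = 196.17 pc.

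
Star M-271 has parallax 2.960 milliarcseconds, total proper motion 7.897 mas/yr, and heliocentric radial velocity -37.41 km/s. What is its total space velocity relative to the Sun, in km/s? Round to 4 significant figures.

d = 1/p = 1/0.002960″ = 337.84 pc.
μ = 7.897 mas/yr = 0.007897 ″/yr.
v_t = 4.740 μ d = 4.740 × 0.007897 × 337.84 = 12.646 km/s.
v = √(v_r² + v_t²) = √((-37.41)² + 12.646²) = √1559.43 = 39.49 km/s.

39.49 km/s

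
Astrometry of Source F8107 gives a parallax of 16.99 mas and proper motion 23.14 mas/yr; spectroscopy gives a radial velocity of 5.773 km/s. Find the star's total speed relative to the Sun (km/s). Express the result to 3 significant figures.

d = 1/p = 1/0.01699″ = 58.858 pc.
μ = 23.14 mas/yr = 0.02314 ″/yr.
v_t = 4.740 μ d = 4.740 × 0.02314 × 58.858 = 6.4558 km/s.
v = √(v_r² + v_t²) = √(5.773² + 6.4558²) = √75.0049 = 8.6605 km/s.

8.66 km/s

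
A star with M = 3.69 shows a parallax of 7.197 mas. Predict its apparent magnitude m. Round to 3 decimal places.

d = 1/p = 1/0.007197″ = 138.95 pc.
m − M = 5 log₁₀ d − 5 = 5 log₁₀(138.95) − 5 = 10.7143 − 5 = 5.7143.
m = M + (m − M) = 3.69 + 5.7143 = 9.404.

m = 9.404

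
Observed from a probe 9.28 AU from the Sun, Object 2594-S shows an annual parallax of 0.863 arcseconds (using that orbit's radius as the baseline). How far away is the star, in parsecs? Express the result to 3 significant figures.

With baseline B (in AU) and parallax p (in arcsec), d = B/p parsecs.
d = 9.28 / 0.863 = 10.753 pc.

10.8 pc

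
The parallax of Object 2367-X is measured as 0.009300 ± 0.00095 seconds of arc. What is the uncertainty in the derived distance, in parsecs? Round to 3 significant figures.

d = 1/p, so σ_d = σ_p / p².
σ_d = 0.000950 / (0.009300)² = 0.000950 / 0.00008649 = 10.984 pc.

11.0 pc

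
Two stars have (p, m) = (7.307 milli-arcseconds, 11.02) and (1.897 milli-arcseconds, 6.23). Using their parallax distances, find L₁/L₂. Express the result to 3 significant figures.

L₁/L₂ = 0.000818

d₁ = 1/p₁ = 1/0.007307″ = 136.86 pc; d₂ = 1/p₂ = 1/0.001897″ = 527.15 pc.
M₁ = m₁ − 5 log₁₀ d₁ + 5 = 11.02 − 10.6814 + 5 = 5.3386.
M₂ = 6.23 − 13.6097 + 5 = -2.3797.
L₁/L₂ = 10^(0.4(M₂ − M₁)) = 10^(0.4 × (-7.7183)) = 10^(-3.08732) = 0.00081786.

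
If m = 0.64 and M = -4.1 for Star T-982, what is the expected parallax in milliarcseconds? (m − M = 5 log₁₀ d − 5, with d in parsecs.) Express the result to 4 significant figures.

m − M = 0.64 − (-4.1) = 4.74.
d = 10^((m−M)/5 + 1) = 10^1.948 = 88.716 pc.
p = 1/d = 1/88.716 = 0.011272 arcsec = 11.272 mas.

11.27 mas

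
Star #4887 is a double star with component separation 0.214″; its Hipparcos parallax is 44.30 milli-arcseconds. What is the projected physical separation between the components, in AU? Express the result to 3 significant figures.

d = 1/p = 1/0.04430″ = 22.573 pc.
At distance d (pc), an angle of θ arcsec spans θ·d AU: s = 0.214 × 22.573 = 4.8306 AU.

4.83 AU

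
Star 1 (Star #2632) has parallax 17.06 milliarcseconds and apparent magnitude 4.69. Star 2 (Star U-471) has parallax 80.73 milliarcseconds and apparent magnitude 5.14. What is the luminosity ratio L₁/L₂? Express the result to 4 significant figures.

L₁/L₂ = 33.89

d₁ = 1/p₁ = 1/0.01706″ = 58.617 pc; d₂ = 1/p₂ = 1/0.08073″ = 12.387 pc.
M₁ = m₁ − 5 log₁₀ d₁ + 5 = 4.69 − 8.8401 + 5 = 0.8499.
M₂ = 5.14 − 5.4648 + 5 = 4.6752.
L₁/L₂ = 10^(0.4(M₂ − M₁)) = 10^(0.4 × 3.8253) = 10^1.53012 = 33.894.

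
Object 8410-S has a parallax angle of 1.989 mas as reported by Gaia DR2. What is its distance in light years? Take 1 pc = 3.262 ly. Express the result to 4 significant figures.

1640 light years

p = 1.989 mas = 0.001989 arcsec.
d = 1/p = 1/0.001989 = 502.77 pc.
In light-years: 502.77 × 3.262 = 1640 ly.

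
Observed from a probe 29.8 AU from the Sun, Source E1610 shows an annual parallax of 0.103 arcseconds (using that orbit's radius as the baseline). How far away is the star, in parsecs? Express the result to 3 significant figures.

With baseline B (in AU) and parallax p (in arcsec), d = B/p parsecs.
d = 29.8 / 0.103 = 289.32 pc.

289 pc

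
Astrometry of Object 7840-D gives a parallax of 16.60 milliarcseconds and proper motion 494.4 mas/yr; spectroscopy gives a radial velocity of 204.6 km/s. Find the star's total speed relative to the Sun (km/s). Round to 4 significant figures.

248.6 km/s

d = 1/p = 1/0.01660″ = 60.241 pc.
μ = 494.4 mas/yr = 0.4944 ″/yr.
v_t = 4.740 μ d = 4.740 × 0.4944 × 60.241 = 141.17 km/s.
v = √(v_r² + v_t²) = √(204.6² + 141.17²) = √61790.1 = 248.58 km/s.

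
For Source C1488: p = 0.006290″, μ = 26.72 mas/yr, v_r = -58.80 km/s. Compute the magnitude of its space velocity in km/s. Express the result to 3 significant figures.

62.2 km/s

d = 1/p = 1/0.006290″ = 158.98 pc.
μ = 26.72 mas/yr = 0.02672 ″/yr.
v_t = 4.740 μ d = 4.740 × 0.02672 × 158.98 = 20.135 km/s.
v = √(v_r² + v_t²) = √((-58.80)² + 20.135²) = √3862.86 = 62.152 km/s.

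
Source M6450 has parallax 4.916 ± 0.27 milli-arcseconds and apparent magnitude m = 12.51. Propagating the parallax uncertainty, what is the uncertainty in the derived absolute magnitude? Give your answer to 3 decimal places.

M = m − 5 log₁₀ d + 5 = m + 5 log₁₀ p + 5, so ∂M/∂p = 5/(p ln 10).
σ_M = (5/ln 10) · (σ_p/p) = 2.1715 × 0.27/4.916 = 2.1715 × 0.054923 = 0.11927.

σ_M = 0.119 mag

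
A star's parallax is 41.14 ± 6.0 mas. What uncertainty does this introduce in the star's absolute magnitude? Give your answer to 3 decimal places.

σ_M = 0.317 mag

M = m − 5 log₁₀ d + 5 = m + 5 log₁₀ p + 5, so ∂M/∂p = 5/(p ln 10).
σ_M = (5/ln 10) · (σ_p/p) = 2.1715 × 6.0/41.14 = 2.1715 × 0.14584 = 0.31669.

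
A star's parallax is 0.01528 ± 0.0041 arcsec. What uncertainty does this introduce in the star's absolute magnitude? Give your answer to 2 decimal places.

M = m − 5 log₁₀ d + 5 = m + 5 log₁₀ p + 5, so ∂M/∂p = 5/(p ln 10).
σ_M = (5/ln 10) · (σ_p/p) = 2.1715 × 0.0041/0.01528 = 2.1715 × 0.26832 = 0.58266.

σ_M = 0.58 mag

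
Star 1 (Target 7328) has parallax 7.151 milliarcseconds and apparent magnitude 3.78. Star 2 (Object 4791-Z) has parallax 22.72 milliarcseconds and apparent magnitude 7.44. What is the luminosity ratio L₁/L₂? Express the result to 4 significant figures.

L₁/L₂ = 293.8

d₁ = 1/p₁ = 1/0.007151″ = 139.84 pc; d₂ = 1/p₂ = 1/0.02272″ = 44.014 pc.
M₁ = m₁ − 5 log₁₀ d₁ + 5 = 3.78 − 10.7282 + 5 = -1.9482.
M₂ = 7.44 − 8.2180 + 5 = 4.2220.
L₁/L₂ = 10^(0.4(M₂ − M₁)) = 10^(0.4 × 6.1702) = 10^2.46808 = 293.82.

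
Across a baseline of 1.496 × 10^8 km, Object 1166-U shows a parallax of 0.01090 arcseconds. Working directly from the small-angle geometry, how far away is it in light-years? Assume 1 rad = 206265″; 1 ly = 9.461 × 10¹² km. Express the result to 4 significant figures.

θ = 0.01090″ = 0.01090/206265 = 5.2845 × 10^-8 rad.
d = B/θ = (1.496 × 10^8) / (5.2845 × 10^-8) = 2.8309 × 10^15 km = (2.8309 × 10^15) / (9.461 × 10^12) ly = 299.22 ly.

299.2 ly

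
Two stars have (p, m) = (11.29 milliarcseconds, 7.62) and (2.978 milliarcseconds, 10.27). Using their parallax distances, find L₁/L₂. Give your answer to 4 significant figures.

d₁ = 1/p₁ = 1/0.01129″ = 88.574 pc; d₂ = 1/p₂ = 1/0.002978″ = 335.8 pc.
M₁ = m₁ − 5 log₁₀ d₁ + 5 = 7.62 − 9.7365 + 5 = 2.8835.
M₂ = 10.27 − 12.6304 + 5 = 2.6396.
L₁/L₂ = 10^(0.4(M₂ − M₁)) = 10^(0.4 × (-0.2439)) = 10^(-0.09756) = 0.7988.

L₁/L₂ = 0.7988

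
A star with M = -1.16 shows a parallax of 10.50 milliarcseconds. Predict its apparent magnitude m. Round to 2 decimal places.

d = 1/p = 1/0.01050″ = 95.238 pc.
m − M = 5 log₁₀ d − 5 = 5 log₁₀(95.238) − 5 = 9.8941 − 5 = 4.8941.
m = M + (m − M) = -1.16 + 4.8941 = 3.73.

m = 3.73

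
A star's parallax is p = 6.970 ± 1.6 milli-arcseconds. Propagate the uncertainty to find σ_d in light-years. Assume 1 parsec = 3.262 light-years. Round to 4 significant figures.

d = 1/p, so σ_d = σ_p / p².
σ_d = 0.00160 / (0.006970)² = 0.00160 / 0.000048581 = 32.935 pc = 32.935 × 3.262 ly = 107.43 ly.

107.4 ly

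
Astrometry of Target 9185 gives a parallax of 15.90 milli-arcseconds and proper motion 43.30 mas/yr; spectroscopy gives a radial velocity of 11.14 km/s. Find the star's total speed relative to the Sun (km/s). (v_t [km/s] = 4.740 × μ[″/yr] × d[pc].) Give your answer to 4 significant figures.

17.05 km/s

d = 1/p = 1/0.01590″ = 62.893 pc.
μ = 43.30 mas/yr = 0.04330 ″/yr.
v_t = 4.740 μ d = 4.740 × 0.04330 × 62.893 = 12.908 km/s.
v = √(v_r² + v_t²) = √(11.14² + 12.908²) = √290.716 = 17.05 km/s.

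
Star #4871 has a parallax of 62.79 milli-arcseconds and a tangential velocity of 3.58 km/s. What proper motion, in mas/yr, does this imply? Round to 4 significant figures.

47.42 mas/yr

d = 1/p = 1/0.06279″ = 15.926 pc.
μ = v_t / (4.74 d) = 3.58 / (4.74 × 15.926) = 3.58 / 75.489 = 0.047424 ″/yr = 47.424 mas/yr.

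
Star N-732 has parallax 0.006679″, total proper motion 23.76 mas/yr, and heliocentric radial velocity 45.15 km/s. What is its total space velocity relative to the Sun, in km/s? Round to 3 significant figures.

d = 1/p = 1/0.006679″ = 149.72 pc.
μ = 23.76 mas/yr = 0.02376 ″/yr.
v_t = 4.740 μ d = 4.740 × 0.02376 × 149.72 = 16.862 km/s.
v = √(v_r² + v_t²) = √(45.15² + 16.862²) = √2322.85 = 48.196 km/s.

48.2 km/s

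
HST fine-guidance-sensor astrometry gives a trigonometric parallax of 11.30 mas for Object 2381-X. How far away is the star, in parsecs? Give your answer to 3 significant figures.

88.5 pc

p = 11.30 mas = 0.01130 arcsec.
d = 1/p = 1/0.01130 = 88.496 pc.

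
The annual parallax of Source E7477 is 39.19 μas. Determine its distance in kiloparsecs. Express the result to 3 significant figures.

25.5 kpc

p = 39.19 μas = 0.00003919 arcsec.
d = 1/p = 1/0.00003919 = 25517 pc.
= 25.517 kpc.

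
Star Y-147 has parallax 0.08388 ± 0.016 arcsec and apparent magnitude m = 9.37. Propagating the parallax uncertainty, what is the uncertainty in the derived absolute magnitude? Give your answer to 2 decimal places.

M = m − 5 log₁₀ d + 5 = m + 5 log₁₀ p + 5, so ∂M/∂p = 5/(p ln 10).
σ_M = (5/ln 10) · (σ_p/p) = 2.1715 × 0.016/0.08388 = 2.1715 × 0.19075 = 0.41421.

σ_M = 0.41 mag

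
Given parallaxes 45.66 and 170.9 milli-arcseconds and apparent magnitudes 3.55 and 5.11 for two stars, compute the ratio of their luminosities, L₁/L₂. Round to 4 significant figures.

d₁ = 1/p₁ = 1/0.04566″ = 21.901 pc; d₂ = 1/p₂ = 1/0.1709″ = 5.8514 pc.
M₁ = m₁ − 5 log₁₀ d₁ + 5 = 3.55 − 6.7023 + 5 = 1.8477.
M₂ = 5.11 − 3.8363 + 5 = 6.2737.
L₁/L₂ = 10^(0.4(M₂ − M₁)) = 10^(0.4 × 4.4260) = 10^1.77040 = 58.939.

L₁/L₂ = 58.94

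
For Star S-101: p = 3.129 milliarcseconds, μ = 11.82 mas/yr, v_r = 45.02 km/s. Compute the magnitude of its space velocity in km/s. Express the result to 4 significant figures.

d = 1/p = 1/0.003129″ = 319.59 pc.
μ = 11.82 mas/yr = 0.01182 ″/yr.
v_t = 4.740 μ d = 4.740 × 0.01182 × 319.59 = 17.906 km/s.
v = √(v_r² + v_t²) = √(45.02² + 17.906²) = √2347.43 = 48.45 km/s.

48.45 km/s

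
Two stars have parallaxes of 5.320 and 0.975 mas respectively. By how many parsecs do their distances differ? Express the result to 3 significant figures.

d_A = 1/0.005320″ = 187.97 pc; d_B = 1/0.0009750″ = 1025.6 pc.
|d_B − d_A| = |1025.6 − 187.97| = 837.63 pc.

838 pc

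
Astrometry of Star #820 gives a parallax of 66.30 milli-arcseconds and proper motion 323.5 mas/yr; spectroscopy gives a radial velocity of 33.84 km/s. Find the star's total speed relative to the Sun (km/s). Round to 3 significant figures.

d = 1/p = 1/0.06630″ = 15.083 pc.
μ = 323.5 mas/yr = 0.3235 ″/yr.
v_t = 4.740 μ d = 4.740 × 0.3235 × 15.083 = 23.128 km/s.
v = √(v_r² + v_t²) = √(33.84² + 23.128²) = √1680.05 = 40.988 km/s.

41.0 km/s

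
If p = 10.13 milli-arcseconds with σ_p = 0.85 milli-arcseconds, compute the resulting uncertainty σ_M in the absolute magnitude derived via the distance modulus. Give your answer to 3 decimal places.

σ_M = 0.182 mag

M = m − 5 log₁₀ d + 5 = m + 5 log₁₀ p + 5, so ∂M/∂p = 5/(p ln 10).
σ_M = (5/ln 10) · (σ_p/p) = 2.1715 × 0.85/10.13 = 2.1715 × 0.083909 = 0.18221.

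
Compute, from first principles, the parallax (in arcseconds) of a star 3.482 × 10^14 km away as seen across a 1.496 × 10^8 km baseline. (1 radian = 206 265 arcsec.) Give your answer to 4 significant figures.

0.08862 arcsec

θ ≈ B/d = (1.496 × 10^8) / (3.482 × 10^14) = 4.2964 × 10^-7 rad.
In arcseconds: 4.2964 × 10^-7 × 206265 = 0.08862″.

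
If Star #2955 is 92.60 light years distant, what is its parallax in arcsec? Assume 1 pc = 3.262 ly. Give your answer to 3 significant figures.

d = 92.60 ly ÷ 3.262 = 28.387 pc.
p = 1/d = 1/28.387 = 0.035227 arcsec.

0.0352 arcsec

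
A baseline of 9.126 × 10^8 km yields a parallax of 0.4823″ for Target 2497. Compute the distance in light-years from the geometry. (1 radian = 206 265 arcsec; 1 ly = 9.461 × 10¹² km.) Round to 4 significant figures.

θ = 0.4823″ = 0.4823/206265 = 2.3383 × 10^-6 rad.
d = B/θ = (9.126 × 10^8) / (2.3383 × 10^-6) = 3.9028 × 10^14 km = (3.9028 × 10^14) / (9.461 × 10^12) ly = 41.251 ly.

41.25 ly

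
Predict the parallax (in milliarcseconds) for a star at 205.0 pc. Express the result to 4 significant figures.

p = 1/d = 1/205 = 0.004878 arcsec.
= 0.004878 × 1000 = 4.878 mas.

4.878 mas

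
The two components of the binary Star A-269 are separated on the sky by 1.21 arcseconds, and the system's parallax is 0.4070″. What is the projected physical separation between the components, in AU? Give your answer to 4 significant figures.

2.973 AU

d = 1/p = 1/0.4070″ = 2.457 pc.
At distance d (pc), an angle of θ arcsec spans θ·d AU: s = 1.21 × 2.457 = 2.973 AU.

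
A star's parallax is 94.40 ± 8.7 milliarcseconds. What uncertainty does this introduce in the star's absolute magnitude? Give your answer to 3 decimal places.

M = m − 5 log₁₀ d + 5 = m + 5 log₁₀ p + 5, so ∂M/∂p = 5/(p ln 10).
σ_M = (5/ln 10) · (σ_p/p) = 2.1715 × 8.7/94.40 = 2.1715 × 0.092161 = 0.20013.

σ_M = 0.200 mag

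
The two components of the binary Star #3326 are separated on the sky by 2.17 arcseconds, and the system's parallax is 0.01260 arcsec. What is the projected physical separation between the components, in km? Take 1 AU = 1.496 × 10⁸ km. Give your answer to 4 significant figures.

2.576 × 10^10 km

d = 1/p = 1/0.01260″ = 79.365 pc.
At distance d (pc), an angle of θ arcsec spans θ·d AU: s = 2.17 × 79.365 = 172.22 AU.
= 172.22 × 1.496 × 10⁸ km = 2.5764 × 10^10 km.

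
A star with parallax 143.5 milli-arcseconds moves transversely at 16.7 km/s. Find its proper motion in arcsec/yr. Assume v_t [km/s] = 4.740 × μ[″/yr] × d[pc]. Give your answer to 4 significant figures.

d = 1/p = 1/0.1435″ = 6.9686 pc.
μ = v_t / (4.74 d) = 16.7 / (4.74 × 6.9686) = 16.7 / 33.031 = 0.50559 ″/yr.

0.5056 arcsec/yr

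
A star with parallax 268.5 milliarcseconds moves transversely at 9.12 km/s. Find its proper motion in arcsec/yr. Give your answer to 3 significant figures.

0.517 arcsec/yr

d = 1/p = 1/0.2685″ = 3.7244 pc.
μ = v_t / (4.74 d) = 9.12 / (4.74 × 3.7244) = 9.12 / 17.654 = 0.5166 ″/yr.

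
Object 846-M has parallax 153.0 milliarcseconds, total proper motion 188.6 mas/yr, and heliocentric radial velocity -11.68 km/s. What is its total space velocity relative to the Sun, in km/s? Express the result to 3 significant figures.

13.1 km/s

d = 1/p = 1/0.1530″ = 6.5359 pc.
μ = 188.6 mas/yr = 0.1886 ″/yr.
v_t = 4.740 μ d = 4.740 × 0.1886 × 6.5359 = 5.8429 km/s.
v = √(v_r² + v_t²) = √((-11.68)² + 5.8429²) = √170.562 = 13.06 km/s.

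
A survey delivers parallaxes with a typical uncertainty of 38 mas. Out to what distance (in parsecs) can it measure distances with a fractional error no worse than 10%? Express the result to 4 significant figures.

2.632 pc

σ_d/d = σ_p/p, so the condition is σ_p/p ≤ 0.10, i.e. p ≥ σ_p/0.10.
p_min = 38/0.10 = 380 mas = 0.38 arcsec.
d_max = 1/p_min = 1/0.38 = 2.6316 pc.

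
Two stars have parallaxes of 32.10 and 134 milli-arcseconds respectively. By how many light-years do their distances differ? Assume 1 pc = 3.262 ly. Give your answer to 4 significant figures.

d_A = 1/0.03210″ = 31.153 pc; d_B = 1/0.1340″ = 7.4627 pc.
|d_B − d_A| = |7.4627 − 31.153| = 23.69 pc = 23.69 × 3.262 ly = 77.277 ly.

77.28 ly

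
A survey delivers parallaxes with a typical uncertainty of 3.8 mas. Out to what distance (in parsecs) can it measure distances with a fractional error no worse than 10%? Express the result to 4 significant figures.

σ_d/d = σ_p/p, so the condition is σ_p/p ≤ 0.10, i.e. p ≥ σ_p/0.10.
p_min = 3.8/0.10 = 38 mas = 0.038 arcsec.
d_max = 1/p_min = 1/0.038 = 26.316 pc.

26.32 pc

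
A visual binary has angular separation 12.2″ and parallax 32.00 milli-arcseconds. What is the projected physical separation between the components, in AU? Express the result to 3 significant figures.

381 AU

d = 1/p = 1/0.03200″ = 31.25 pc.
At distance d (pc), an angle of θ arcsec spans θ·d AU: s = 12.2 × 31.25 = 381.25 AU.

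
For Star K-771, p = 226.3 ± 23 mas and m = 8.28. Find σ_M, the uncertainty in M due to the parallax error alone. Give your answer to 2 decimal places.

σ_M = 0.22 mag

M = m − 5 log₁₀ d + 5 = m + 5 log₁₀ p + 5, so ∂M/∂p = 5/(p ln 10).
σ_M = (5/ln 10) · (σ_p/p) = 2.1715 × 23/226.3 = 2.1715 × 0.10163 = 0.22069.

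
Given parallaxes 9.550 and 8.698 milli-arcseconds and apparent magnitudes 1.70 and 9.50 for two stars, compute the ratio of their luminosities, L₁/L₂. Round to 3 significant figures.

d₁ = 1/p₁ = 1/0.009550″ = 104.71 pc; d₂ = 1/p₂ = 1/0.008698″ = 114.97 pc.
M₁ = m₁ − 5 log₁₀ d₁ + 5 = 1.70 − 10.0999 + 5 = -3.3999.
M₂ = 9.50 − 10.3029 + 5 = 4.1971.
L₁/L₂ = 10^(0.4(M₂ − M₁)) = 10^(0.4 × 7.5970) = 10^3.03880 = 1093.5.

L₁/L₂ = 1090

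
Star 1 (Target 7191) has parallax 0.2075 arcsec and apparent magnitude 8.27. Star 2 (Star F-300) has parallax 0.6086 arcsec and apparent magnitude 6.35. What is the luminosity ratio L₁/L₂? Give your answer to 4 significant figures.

L₁/L₂ = 1.468

d₁ = 1/p₁ = 1/0.2075″ = 4.8193 pc; d₂ = 1/p₂ = 1/0.6086″ = 1.6431 pc.
M₁ = m₁ − 5 log₁₀ d₁ + 5 = 8.27 − 3.4149 + 5 = 9.8551.
M₂ = 6.35 − 1.0783 + 5 = 10.2717.
L₁/L₂ = 10^(0.4(M₂ − M₁)) = 10^(0.4 × 0.4166) = 10^0.16664 = 1.4677.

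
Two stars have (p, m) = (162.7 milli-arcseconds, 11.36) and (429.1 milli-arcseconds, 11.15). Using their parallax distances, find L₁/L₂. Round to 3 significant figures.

L₁/L₂ = 5.73

d₁ = 1/p₁ = 1/0.1627″ = 6.1463 pc; d₂ = 1/p₂ = 1/0.4291″ = 2.3305 pc.
M₁ = m₁ − 5 log₁₀ d₁ + 5 = 11.36 − 3.9431 + 5 = 12.4169.
M₂ = 11.15 − 1.8372 + 5 = 14.3128.
L₁/L₂ = 10^(0.4(M₂ − M₁)) = 10^(0.4 × 1.8959) = 10^0.75836 = 5.7327.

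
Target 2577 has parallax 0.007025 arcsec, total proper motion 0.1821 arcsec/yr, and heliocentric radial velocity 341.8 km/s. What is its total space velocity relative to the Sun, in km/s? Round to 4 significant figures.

363.2 km/s

d = 1/p = 1/0.007025″ = 142.35 pc.
v_t = 4.740 μ d = 4.740 × 0.1821 × 142.35 = 122.87 km/s.
v = √(v_r² + v_t²) = √(341.8² + 122.87²) = √131924 = 363.21 km/s.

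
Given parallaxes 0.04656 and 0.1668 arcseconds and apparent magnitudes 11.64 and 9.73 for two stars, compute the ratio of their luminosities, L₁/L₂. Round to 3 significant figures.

d₁ = 1/p₁ = 1/0.04656″ = 21.478 pc; d₂ = 1/p₂ = 1/0.1668″ = 5.9952 pc.
M₁ = m₁ − 5 log₁₀ d₁ + 5 = 11.64 − 6.6600 + 5 = 9.9800.
M₂ = 9.73 − 3.8890 + 5 = 10.8410.
L₁/L₂ = 10^(0.4(M₂ − M₁)) = 10^(0.4 × 0.8610) = 10^0.34440 = 2.21.

L₁/L₂ = 2.21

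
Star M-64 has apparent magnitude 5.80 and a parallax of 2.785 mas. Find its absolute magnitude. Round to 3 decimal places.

d = 1/p = 1/0.002785″ = 359.07 pc.
m − M = 5 log₁₀(359.07) − 5 = 12.7759 − 5 = 7.7759.
M = m − (m − M) = 5.80 − 7.7759 = -1.976.

M = -1.976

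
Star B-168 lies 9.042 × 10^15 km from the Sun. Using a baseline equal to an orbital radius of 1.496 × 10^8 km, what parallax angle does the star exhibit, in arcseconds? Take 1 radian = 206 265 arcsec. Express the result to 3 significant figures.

θ ≈ B/d = (1.496 × 10^8) / (9.042 × 10^15) = 1.6545 × 10^-8 rad.
In arcseconds: 1.6545 × 10^-8 × 206265 = 0.0034127″.

0.00341 arcsec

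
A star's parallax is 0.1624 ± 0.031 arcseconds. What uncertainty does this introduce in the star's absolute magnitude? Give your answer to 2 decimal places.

σ_M = 0.41 mag

M = m − 5 log₁₀ d + 5 = m + 5 log₁₀ p + 5, so ∂M/∂p = 5/(p ln 10).
σ_M = (5/ln 10) · (σ_p/p) = 2.1715 × 0.031/0.1624 = 2.1715 × 0.19089 = 0.41452.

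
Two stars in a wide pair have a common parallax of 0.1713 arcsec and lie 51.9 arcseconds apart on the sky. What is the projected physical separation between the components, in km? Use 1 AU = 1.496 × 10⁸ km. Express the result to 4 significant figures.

4.533 × 10^10 km

d = 1/p = 1/0.1713″ = 5.8377 pc.
At distance d (pc), an angle of θ arcsec spans θ·d AU: s = 51.9 × 5.8377 = 302.98 AU.
= 302.98 × 1.496 × 10⁸ km = 4.5326 × 10^10 km.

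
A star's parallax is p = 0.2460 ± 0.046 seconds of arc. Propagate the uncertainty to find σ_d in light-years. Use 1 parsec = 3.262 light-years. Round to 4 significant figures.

d = 1/p, so σ_d = σ_p / p².
σ_d = 0.0460 / (0.2460)² = 0.0460 / 0.060516 = 0.76013 pc = 0.76013 × 3.262 ly = 2.4795 ly.

2.480 ly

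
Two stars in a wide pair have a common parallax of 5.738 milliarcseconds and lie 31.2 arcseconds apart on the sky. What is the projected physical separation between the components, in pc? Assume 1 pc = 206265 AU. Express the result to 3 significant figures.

d = 1/p = 1/0.005738″ = 174.28 pc.
At distance d (pc), an angle of θ arcsec spans θ·d AU: s = 31.2 × 174.28 = 5437.5 AU.
= 5437.5 / 206265 = 0.026362 pc.

0.0264 pc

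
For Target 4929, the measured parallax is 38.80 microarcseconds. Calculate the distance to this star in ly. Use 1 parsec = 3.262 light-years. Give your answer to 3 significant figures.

p = 38.80 microarcseconds = 0.00003880 arcsec.
d = 1/p = 1/0.00003880 = 25773 pc.
In light-years: 25773 × 3.262 = 84072 ly.

84100 ly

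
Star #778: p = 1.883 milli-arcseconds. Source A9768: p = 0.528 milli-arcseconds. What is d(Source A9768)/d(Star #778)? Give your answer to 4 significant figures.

3.566

Since d = 1/p, d_B/d_A = p_A/p_B.
= 1.883 / 0.528 = 3.5663.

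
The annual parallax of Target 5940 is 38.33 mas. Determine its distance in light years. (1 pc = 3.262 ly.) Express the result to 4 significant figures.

p = 38.33 mas = 0.03833 arcsec.
d = 1/p = 1/0.03833 = 26.089 pc.
In light-years: 26.089 × 3.262 = 85.102 ly.

85.10 light years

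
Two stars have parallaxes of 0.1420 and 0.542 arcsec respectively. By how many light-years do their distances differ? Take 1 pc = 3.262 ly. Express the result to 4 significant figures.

d_A = 1/0.1420″ = 7.0423 pc; d_B = 1/0.5420″ = 1.845 pc.
|d_B − d_A| = |1.845 − 7.0423| = 5.1973 pc = 5.1973 × 3.262 ly = 16.954 ly.

16.95 ly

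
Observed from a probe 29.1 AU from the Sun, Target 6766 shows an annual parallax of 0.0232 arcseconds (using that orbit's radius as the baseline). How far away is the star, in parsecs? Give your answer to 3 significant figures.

With baseline B (in AU) and parallax p (in arcsec), d = B/p parsecs.
d = 29.1 / 0.0232 = 1254.3 pc.

1250 pc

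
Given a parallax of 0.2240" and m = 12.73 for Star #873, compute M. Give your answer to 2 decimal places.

M = 14.48

d = 1/p = 1/0.2240″ = 4.4643 pc.
m − M = 5 log₁₀(4.4643) − 5 = 3.2488 − 5 = -1.7512.
M = m − (m − M) = 12.73 − (-1.7512) = 14.48.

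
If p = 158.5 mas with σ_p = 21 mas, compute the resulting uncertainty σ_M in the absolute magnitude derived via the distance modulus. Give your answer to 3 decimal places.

M = m − 5 log₁₀ d + 5 = m + 5 log₁₀ p + 5, so ∂M/∂p = 5/(p ln 10).
σ_M = (5/ln 10) · (σ_p/p) = 2.1715 × 21/158.5 = 2.1715 × 0.13249 = 0.2877.

σ_M = 0.288 mag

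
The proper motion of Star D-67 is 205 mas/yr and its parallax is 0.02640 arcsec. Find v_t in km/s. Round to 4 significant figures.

d = 1/p = 1/0.02640″ = 37.879 pc.
μ = 205 mas/yr = 0.205 ″/yr.
v_t = 4.74 × μ × d = 4.74 × 0.205 × 37.879 = 36.807 km/s.

36.81 km/s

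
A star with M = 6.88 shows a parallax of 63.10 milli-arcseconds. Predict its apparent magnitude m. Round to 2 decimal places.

m = 7.88

d = 1/p = 1/0.06310″ = 15.848 pc.
m − M = 5 log₁₀ d − 5 = 5 log₁₀(15.848) − 5 = 5.9999 − 5 = 0.9999.
m = M + (m − M) = 6.88 + 0.9999 = 7.88.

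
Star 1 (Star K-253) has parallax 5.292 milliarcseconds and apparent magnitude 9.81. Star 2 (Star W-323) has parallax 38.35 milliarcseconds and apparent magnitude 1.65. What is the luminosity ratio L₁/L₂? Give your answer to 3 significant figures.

d₁ = 1/p₁ = 1/0.005292″ = 188.96 pc; d₂ = 1/p₂ = 1/0.03835″ = 26.076 pc.
M₁ = m₁ − 5 log₁₀ d₁ + 5 = 9.81 − 11.3818 + 5 = 3.4282.
M₂ = 1.65 − 7.0812 + 5 = -0.4312.
L₁/L₂ = 10^(0.4(M₂ − M₁)) = 10^(0.4 × (-3.8594)) = 10^(-1.54376) = 0.028592.

L₁/L₂ = 0.0286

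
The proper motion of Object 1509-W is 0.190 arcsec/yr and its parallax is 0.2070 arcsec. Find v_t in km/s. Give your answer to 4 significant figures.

4.351 km/s

d = 1/p = 1/0.2070″ = 4.8309 pc.
v_t = 4.74 × μ × d = 4.74 × 0.190 × 4.8309 = 4.3507 km/s.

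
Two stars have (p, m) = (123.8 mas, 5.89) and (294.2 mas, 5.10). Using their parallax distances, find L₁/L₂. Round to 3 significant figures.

L₁/L₂ = 2.73

d₁ = 1/p₁ = 1/0.1238″ = 8.0775 pc; d₂ = 1/p₂ = 1/0.2942″ = 3.399 pc.
M₁ = m₁ − 5 log₁₀ d₁ + 5 = 5.89 − 4.5364 + 5 = 6.3536.
M₂ = 5.10 − 2.6568 + 5 = 7.4432.
L₁/L₂ = 10^(0.4(M₂ − M₁)) = 10^(0.4 × 1.0896) = 10^0.43584 = 2.728.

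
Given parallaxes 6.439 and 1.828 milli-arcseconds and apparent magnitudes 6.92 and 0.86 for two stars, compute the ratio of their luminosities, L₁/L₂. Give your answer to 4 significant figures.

L₁/L₂ = 0.0003036

d₁ = 1/p₁ = 1/0.006439″ = 155.3 pc; d₂ = 1/p₂ = 1/0.001828″ = 547.05 pc.
M₁ = m₁ − 5 log₁₀ d₁ + 5 = 6.92 − 10.9559 + 5 = 0.9641.
M₂ = 0.86 − 13.6901 + 5 = -7.8301.
L₁/L₂ = 10^(0.4(M₂ − M₁)) = 10^(0.4 × (-8.7942)) = 10^(-3.51768) = 0.00030361.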